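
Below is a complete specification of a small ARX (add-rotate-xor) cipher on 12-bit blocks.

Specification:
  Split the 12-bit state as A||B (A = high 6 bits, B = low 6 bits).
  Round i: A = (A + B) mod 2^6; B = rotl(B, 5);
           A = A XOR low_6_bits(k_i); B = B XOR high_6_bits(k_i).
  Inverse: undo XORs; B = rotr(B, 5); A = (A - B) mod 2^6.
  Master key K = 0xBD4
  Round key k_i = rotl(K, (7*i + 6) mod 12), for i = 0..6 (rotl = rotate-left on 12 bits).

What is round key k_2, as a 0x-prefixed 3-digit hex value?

0x4BD

K = 0xBD4
k_0 = rotl(K, (7*0+6) mod 12) = rotl(K, 6) = 0x52F
k_1 = rotl(K, (7*1+6) mod 12) = rotl(K, 1) = 0x7A9
k_2 = rotl(K, (7*2+6) mod 12) = rotl(K, 8) = 0x4BD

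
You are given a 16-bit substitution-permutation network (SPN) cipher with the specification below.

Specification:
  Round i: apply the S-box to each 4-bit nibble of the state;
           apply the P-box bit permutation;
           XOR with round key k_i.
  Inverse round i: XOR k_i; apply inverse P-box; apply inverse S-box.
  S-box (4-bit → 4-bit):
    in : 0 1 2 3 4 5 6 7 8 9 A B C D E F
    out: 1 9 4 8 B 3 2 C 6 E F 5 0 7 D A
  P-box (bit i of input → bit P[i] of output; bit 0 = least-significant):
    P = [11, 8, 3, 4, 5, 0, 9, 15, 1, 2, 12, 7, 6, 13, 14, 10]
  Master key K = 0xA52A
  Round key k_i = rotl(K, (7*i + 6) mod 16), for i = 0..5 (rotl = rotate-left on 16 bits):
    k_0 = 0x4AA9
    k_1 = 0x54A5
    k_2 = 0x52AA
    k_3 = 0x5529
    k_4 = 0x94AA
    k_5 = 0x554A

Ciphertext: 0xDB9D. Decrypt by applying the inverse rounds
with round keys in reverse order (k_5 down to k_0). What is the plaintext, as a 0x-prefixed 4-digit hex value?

s_0 = ciphertext = 0xDB9D
s_1 = InvRound(s_0, k_5) = 0x1491
s_2 = InvRound(s_1, k_4) = 0xC047
s_3 = InvRound(s_2, k_3) = 0x1D18
s_4 = InvRound(s_3, k_2) = 0x71B4
s_5 = InvRound(s_4, k_1) = 0xFC6F
s_6 = InvRound(s_5, k_0) = 0x4A7C

0x4A7C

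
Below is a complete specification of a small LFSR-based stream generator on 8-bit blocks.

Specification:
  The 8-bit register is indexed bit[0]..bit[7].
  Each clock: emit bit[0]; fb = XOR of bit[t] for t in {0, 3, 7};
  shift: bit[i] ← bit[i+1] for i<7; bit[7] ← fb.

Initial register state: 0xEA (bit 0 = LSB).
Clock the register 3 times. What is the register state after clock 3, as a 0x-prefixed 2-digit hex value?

0x5D

reg_0 = 0xEA
clock 1: out=0, reg = 0x75
clock 2: out=1, reg = 0xBA
clock 3: out=0, reg = 0x5D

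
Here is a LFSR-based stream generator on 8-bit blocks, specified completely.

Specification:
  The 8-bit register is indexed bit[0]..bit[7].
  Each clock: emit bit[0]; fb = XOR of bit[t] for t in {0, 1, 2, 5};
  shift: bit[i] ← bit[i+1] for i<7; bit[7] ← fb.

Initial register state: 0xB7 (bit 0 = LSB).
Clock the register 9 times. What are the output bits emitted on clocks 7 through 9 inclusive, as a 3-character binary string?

010

reg_0 = 0xB7
clock 1: out=1, reg = 0x5B
clock 2: out=1, reg = 0x2D
clock 3: out=1, reg = 0x96
clock 4: out=0, reg = 0x4B
clock 5: out=1, reg = 0x25
clock 6: out=1, reg = 0x92
clock 7: out=0, reg = 0xC9
clock 8: out=1, reg = 0xE4
clock 9: out=0, reg = 0x72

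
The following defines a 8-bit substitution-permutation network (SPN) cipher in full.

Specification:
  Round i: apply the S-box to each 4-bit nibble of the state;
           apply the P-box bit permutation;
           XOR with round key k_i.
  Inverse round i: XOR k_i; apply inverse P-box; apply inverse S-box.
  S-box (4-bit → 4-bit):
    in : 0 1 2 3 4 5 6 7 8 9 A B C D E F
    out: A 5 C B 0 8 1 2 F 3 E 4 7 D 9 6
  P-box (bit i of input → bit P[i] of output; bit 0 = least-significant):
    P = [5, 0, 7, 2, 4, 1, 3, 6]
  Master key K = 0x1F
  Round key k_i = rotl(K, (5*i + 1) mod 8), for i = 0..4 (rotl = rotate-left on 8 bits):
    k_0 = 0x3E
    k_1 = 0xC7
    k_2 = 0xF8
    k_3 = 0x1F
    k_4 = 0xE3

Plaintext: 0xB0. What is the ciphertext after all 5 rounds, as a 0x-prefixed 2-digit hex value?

s_0 = plaintext = 0xB0
s_1 = Round(s_0, k_0) = 0x33
s_2 = Round(s_1, k_1) = 0xB0
s_3 = Round(s_2, k_2) = 0xF5
s_4 = Round(s_3, k_3) = 0x11
s_5 = Round(s_4, k_4) = 0x5B

0x5B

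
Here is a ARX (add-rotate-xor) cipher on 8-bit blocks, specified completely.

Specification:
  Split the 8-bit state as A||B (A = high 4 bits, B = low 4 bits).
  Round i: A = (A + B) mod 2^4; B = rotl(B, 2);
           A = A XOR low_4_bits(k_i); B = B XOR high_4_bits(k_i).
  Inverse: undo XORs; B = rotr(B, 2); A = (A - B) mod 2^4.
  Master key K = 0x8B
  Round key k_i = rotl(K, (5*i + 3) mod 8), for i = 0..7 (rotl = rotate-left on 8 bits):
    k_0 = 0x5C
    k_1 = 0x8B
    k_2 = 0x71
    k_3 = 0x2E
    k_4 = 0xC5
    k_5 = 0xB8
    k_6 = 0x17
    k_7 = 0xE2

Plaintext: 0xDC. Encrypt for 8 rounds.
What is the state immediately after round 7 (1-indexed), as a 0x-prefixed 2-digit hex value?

s_0 = plaintext = 0xDC
s_1 = Round(s_0, k_0) = 0x56
s_2 = Round(s_1, k_1) = 0x01
s_3 = Round(s_2, k_2) = 0x03
s_4 = Round(s_3, k_3) = 0xDE
s_5 = Round(s_4, k_4) = 0xE7
s_6 = Round(s_5, k_5) = 0xD6
s_7 = Round(s_6, k_6) = 0x48
s_8 = Round(s_7, k_7) = 0xEC

0x48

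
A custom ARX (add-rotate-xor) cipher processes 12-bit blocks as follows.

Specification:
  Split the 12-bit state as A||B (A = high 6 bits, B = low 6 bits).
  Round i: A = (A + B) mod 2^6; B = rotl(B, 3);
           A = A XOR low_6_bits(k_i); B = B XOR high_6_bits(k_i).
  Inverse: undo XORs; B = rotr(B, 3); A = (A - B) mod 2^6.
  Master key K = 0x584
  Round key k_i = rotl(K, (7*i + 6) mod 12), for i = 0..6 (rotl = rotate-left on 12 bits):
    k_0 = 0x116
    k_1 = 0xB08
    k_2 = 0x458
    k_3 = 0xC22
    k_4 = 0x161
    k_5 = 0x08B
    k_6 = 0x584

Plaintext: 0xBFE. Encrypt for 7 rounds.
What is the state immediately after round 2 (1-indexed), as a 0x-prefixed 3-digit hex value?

0x9B2

s_0 = plaintext = 0xBFE
s_1 = Round(s_0, k_0) = 0xEF3
s_2 = Round(s_1, k_1) = 0x9B2
s_3 = Round(s_2, k_2) = 0x007
s_4 = Round(s_3, k_3) = 0x948
s_5 = Round(s_4, k_4) = 0x304
s_6 = Round(s_5, k_5) = 0x6E2
s_7 = Round(s_6, k_6) = 0xE42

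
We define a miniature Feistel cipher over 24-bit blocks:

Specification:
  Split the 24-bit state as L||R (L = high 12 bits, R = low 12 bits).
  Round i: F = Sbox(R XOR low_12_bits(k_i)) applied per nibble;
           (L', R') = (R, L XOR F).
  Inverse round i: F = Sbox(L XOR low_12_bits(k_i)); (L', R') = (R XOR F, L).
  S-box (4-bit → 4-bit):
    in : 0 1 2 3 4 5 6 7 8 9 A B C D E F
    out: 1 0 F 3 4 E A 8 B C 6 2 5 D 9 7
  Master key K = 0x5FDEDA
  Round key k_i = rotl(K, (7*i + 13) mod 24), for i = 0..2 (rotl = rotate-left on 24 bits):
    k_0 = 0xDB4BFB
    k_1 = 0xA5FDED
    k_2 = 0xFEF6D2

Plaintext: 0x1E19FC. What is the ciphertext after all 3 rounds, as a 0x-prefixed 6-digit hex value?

0xAF8B0F

s_0 = plaintext = 0x1E19FC
s_1 = Round(s_0, k_0) = 0x9FCEF9
s_2 = Round(s_1, k_1) = 0xEF9AF8
s_3 = Round(s_2, k_2) = 0xAF8B0F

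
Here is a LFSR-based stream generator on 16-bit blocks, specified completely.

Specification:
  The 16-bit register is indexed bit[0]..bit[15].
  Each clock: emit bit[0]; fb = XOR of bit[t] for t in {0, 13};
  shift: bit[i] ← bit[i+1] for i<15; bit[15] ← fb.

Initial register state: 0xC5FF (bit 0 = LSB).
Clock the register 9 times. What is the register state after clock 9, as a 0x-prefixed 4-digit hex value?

0x38E2

reg_0 = 0xC5FF
clock 1: out=1, reg = 0xE2FF
clock 2: out=1, reg = 0x717F
clock 3: out=1, reg = 0x38BF
clock 4: out=1, reg = 0x1C5F
clock 5: out=1, reg = 0x8E2F
clock 6: out=1, reg = 0xC717
clock 7: out=1, reg = 0xE38B
clock 8: out=1, reg = 0x71C5
clock 9: out=1, reg = 0x38E2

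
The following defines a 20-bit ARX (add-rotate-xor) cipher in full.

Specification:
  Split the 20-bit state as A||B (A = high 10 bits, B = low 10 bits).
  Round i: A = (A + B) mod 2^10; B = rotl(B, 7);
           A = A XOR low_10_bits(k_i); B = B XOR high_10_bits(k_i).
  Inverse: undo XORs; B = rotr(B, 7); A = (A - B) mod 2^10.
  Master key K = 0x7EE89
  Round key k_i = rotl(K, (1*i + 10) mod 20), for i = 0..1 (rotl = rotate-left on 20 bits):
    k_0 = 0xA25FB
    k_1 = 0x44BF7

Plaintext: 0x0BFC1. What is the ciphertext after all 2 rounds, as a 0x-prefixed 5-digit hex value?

0xE2DDC

s_0 = plaintext = 0x0BFC1
s_1 = Round(s_0, k_0) = 0x82E71
s_2 = Round(s_1, k_1) = 0xE2DDC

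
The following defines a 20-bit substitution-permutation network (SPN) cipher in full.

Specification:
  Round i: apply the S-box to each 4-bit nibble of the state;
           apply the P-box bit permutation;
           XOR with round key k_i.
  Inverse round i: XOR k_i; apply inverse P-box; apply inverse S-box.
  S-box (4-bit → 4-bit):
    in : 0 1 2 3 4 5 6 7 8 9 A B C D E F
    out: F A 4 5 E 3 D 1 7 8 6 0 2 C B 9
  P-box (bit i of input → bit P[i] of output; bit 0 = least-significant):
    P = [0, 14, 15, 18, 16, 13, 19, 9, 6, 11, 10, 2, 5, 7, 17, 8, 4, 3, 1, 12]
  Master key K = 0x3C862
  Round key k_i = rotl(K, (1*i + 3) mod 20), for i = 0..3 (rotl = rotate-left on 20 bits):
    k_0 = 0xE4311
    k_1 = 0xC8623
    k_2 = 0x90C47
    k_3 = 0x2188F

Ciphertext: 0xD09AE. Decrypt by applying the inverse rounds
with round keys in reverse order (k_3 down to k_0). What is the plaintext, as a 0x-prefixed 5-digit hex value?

0xFA44D

s_0 = ciphertext = 0xD09AE
s_1 = InvRound(s_0, k_3) = 0x96B3F
s_2 = InvRound(s_1, k_2) = 0x5F31C
s_3 = InvRound(s_2, k_1) = 0x0FD85
s_4 = InvRound(s_3, k_0) = 0xFA44D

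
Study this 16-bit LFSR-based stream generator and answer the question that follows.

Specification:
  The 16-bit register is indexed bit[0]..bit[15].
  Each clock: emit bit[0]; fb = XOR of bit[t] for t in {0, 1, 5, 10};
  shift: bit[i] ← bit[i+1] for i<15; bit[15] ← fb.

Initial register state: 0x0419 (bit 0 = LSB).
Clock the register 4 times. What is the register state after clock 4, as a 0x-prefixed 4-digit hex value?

0x4041

reg_0 = 0x0419
clock 1: out=1, reg = 0x020C
clock 2: out=0, reg = 0x0106
clock 3: out=0, reg = 0x8083
clock 4: out=1, reg = 0x4041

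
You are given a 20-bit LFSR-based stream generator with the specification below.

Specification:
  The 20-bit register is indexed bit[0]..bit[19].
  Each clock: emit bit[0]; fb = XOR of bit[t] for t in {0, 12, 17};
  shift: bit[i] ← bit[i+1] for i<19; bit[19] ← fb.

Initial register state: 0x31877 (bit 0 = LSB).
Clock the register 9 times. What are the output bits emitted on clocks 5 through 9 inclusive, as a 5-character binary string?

reg_0 = 0x31877
clock 1: out=1, reg = 0x98C3B
clock 2: out=1, reg = 0xCC61D
clock 3: out=1, reg = 0xE630E
clock 4: out=0, reg = 0xF3187
clock 5: out=1, reg = 0xF98C3
clock 6: out=1, reg = 0xFCC61
clock 7: out=1, reg = 0x7E630
clock 8: out=0, reg = 0xBF318
clock 9: out=0, reg = 0x5F98C

11100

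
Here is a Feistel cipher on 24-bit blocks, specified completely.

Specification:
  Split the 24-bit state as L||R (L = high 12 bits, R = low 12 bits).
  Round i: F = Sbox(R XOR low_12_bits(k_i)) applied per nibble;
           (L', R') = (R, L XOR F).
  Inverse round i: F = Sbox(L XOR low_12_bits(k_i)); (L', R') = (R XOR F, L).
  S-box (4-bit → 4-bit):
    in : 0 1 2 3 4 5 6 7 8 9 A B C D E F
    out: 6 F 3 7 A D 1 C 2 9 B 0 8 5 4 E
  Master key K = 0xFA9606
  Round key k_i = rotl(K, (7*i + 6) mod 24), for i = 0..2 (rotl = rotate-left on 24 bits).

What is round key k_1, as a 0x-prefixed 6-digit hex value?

0xC0DF52

K = 0xFA9606
k_0 = rotl(K, (7*0+6) mod 24) = rotl(K, 6) = 0xA581BE
k_1 = rotl(K, (7*1+6) mod 24) = rotl(K, 13) = 0xC0DF52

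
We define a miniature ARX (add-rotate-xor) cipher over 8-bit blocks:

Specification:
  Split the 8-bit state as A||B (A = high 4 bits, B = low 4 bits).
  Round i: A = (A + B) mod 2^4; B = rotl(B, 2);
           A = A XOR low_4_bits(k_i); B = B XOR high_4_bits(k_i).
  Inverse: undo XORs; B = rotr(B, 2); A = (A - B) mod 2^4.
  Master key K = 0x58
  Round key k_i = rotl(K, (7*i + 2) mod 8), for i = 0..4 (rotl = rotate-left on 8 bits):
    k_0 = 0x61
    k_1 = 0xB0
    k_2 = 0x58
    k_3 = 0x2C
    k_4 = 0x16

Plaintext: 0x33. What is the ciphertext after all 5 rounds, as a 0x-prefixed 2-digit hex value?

0xB8

s_0 = plaintext = 0x33
s_1 = Round(s_0, k_0) = 0x7A
s_2 = Round(s_1, k_1) = 0x11
s_3 = Round(s_2, k_2) = 0xA1
s_4 = Round(s_3, k_3) = 0x76
s_5 = Round(s_4, k_4) = 0xB8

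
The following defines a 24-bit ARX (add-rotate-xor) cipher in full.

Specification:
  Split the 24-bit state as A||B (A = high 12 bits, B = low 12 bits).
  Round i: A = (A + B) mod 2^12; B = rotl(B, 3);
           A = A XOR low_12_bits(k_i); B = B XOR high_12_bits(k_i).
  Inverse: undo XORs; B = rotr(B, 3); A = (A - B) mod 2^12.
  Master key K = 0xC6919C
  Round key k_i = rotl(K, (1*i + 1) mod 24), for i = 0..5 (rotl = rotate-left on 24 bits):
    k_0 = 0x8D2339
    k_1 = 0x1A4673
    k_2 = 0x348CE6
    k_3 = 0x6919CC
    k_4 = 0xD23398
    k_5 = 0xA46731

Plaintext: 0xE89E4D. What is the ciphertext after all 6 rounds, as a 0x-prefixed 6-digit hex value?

0x800322

s_0 = plaintext = 0xE89E4D
s_1 = Round(s_0, k_0) = 0xFEFABD
s_2 = Round(s_1, k_1) = 0xCDF449
s_3 = Round(s_2, k_2) = 0xDCE102
s_4 = Round(s_3, k_3) = 0x71CE81
s_5 = Round(s_4, k_4) = 0x60592C
s_6 = Round(s_5, k_5) = 0x800322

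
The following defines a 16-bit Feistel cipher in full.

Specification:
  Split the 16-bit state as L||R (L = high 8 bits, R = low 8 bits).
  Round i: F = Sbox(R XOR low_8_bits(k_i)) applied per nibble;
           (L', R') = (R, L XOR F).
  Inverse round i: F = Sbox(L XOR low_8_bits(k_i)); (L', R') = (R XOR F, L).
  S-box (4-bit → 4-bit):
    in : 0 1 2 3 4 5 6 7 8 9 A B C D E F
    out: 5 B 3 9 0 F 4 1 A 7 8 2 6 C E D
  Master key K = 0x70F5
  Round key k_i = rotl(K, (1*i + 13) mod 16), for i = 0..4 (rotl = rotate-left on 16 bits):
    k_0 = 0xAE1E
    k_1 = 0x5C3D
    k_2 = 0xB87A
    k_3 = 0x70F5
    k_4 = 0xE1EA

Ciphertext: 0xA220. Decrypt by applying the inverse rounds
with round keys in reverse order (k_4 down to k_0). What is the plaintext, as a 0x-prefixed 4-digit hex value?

s_0 = ciphertext = 0xA220
s_1 = InvRound(s_0, k_4) = 0x2AA2
s_2 = InvRound(s_1, k_3) = 0x6F2A
s_3 = InvRound(s_2, k_2) = 0x956F
s_4 = InvRound(s_3, k_1) = 0xE595
s_5 = InvRound(s_4, k_0) = 0x47E5

0x47E5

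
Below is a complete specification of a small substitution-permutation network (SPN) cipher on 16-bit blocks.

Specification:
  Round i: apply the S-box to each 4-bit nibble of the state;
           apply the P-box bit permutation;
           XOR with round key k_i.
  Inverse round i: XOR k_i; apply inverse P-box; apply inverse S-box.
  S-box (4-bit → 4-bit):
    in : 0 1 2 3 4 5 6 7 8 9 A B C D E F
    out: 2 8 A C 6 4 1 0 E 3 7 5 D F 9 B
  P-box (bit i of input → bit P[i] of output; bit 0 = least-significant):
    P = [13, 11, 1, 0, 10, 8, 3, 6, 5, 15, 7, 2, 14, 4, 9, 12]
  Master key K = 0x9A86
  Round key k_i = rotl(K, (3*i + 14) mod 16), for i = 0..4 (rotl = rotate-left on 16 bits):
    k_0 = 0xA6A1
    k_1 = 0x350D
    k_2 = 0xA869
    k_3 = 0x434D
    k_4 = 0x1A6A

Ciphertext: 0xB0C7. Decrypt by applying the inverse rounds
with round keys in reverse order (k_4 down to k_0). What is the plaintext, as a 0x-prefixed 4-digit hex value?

0x64D4

s_0 = ciphertext = 0xB0C7
s_1 = InvRound(s_0, k_4) = 0x5D5F
s_2 = InvRound(s_1, k_3) = 0x8764
s_3 = InvRound(s_2, k_2) = 0x51AF
s_4 = InvRound(s_3, k_1) = 0x6B6B
s_5 = InvRound(s_4, k_0) = 0x64D4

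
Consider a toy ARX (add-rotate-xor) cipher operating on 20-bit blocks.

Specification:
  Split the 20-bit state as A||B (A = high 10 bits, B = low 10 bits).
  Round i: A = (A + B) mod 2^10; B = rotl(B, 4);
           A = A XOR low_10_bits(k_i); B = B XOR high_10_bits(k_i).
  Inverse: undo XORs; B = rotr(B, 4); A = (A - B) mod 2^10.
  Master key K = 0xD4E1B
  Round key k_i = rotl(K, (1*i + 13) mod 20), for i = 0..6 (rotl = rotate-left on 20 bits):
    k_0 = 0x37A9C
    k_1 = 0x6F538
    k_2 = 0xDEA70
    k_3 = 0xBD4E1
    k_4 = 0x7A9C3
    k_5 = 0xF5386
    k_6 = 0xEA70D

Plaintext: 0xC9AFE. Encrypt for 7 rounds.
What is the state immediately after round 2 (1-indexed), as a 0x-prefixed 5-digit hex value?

s_0 = plaintext = 0xC9AFE
s_1 = Round(s_0, k_0) = 0x2E335
s_2 = Round(s_1, k_1) = 0xB56E1
s_3 = Round(s_2, k_2) = 0xF1961
s_4 = Round(s_3, k_3) = 0x718E0
s_5 = Round(s_4, k_4) = 0xD97E9
s_6 = Round(s_5, k_5) = 0x3214B
s_7 = Round(s_6, k_6) = 0x47B1C

0xB56E1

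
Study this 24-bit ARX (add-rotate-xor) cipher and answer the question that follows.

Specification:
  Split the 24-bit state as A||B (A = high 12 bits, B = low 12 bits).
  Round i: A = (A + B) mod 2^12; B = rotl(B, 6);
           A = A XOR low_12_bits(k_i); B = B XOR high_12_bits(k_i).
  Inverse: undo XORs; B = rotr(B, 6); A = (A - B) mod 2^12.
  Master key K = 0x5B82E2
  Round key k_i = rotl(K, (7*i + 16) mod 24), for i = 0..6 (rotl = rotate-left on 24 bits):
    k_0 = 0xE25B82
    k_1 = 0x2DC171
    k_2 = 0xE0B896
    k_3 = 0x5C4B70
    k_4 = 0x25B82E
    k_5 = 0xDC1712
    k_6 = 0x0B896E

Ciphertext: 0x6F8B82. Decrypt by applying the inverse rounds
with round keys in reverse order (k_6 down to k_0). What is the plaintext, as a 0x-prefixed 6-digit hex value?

0x06093C

s_0 = ciphertext = 0x6F8B82
s_1 = InvRound(s_0, k_6) = 0x0EAEAC
s_2 = InvRound(s_1, k_5) = 0xCABB4D
s_3 = InvRound(s_2, k_4) = 0xEE15A4
s_4 = InvRound(s_3, k_3) = 0xD90801
s_5 = InvRound(s_4, k_2) = 0x26E298
s_6 = InvRound(s_5, k_1) = 0x21E101
s_7 = InvRound(s_6, k_0) = 0x06093C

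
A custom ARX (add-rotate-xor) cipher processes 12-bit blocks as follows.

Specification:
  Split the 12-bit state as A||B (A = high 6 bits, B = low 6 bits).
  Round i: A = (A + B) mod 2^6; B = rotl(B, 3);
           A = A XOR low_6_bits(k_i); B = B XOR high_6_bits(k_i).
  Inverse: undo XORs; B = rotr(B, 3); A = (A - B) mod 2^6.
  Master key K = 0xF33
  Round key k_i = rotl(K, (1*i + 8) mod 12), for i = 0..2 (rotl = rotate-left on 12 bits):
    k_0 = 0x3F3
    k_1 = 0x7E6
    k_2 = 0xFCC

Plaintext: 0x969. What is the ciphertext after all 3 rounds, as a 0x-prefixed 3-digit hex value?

s_0 = plaintext = 0x969
s_1 = Round(s_0, k_0) = 0xF42
s_2 = Round(s_1, k_1) = 0x64F
s_3 = Round(s_2, k_2) = 0x906

0x906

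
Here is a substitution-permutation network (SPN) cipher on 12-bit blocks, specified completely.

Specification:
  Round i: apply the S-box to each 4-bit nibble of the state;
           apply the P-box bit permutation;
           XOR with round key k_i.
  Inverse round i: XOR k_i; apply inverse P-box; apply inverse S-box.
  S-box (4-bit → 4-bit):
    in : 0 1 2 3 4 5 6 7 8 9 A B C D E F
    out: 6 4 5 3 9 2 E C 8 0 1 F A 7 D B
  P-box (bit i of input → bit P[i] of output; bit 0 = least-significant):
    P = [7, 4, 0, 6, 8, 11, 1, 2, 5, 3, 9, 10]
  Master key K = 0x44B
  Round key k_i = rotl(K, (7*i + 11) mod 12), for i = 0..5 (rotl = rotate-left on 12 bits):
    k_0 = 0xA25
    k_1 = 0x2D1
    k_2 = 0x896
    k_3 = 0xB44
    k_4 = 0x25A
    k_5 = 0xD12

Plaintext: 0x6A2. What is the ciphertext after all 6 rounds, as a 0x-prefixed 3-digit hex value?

s_0 = plaintext = 0x6A2
s_1 = Round(s_0, k_0) = 0xDAC
s_2 = Round(s_1, k_1) = 0x1A9
s_3 = Round(s_2, k_2) = 0xB96
s_4 = Round(s_3, k_3) = 0xD3D
s_5 = Round(s_4, k_4) = 0x9E3
s_6 = Round(s_5, k_5) = 0xC84

0xC84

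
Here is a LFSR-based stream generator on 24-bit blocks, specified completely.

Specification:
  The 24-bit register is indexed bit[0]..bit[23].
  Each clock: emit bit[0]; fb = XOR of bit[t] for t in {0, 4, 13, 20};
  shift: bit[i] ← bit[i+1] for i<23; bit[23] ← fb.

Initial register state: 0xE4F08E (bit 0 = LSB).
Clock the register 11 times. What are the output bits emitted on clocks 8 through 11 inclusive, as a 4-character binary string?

1000

reg_0 = 0xE4F08E
clock 1: out=0, reg = 0xF27847
clock 2: out=1, reg = 0xF93C23
clock 3: out=1, reg = 0xFC9E11
clock 4: out=1, reg = 0xFE4F08
clock 5: out=0, reg = 0xFF2784
clock 6: out=0, reg = 0x7F93C2
clock 7: out=0, reg = 0xBFC9E1
clock 8: out=1, reg = 0x5FE4F0
clock 9: out=0, reg = 0xAFF278
clock 10: out=0, reg = 0x57F93C
clock 11: out=0, reg = 0xABFC9E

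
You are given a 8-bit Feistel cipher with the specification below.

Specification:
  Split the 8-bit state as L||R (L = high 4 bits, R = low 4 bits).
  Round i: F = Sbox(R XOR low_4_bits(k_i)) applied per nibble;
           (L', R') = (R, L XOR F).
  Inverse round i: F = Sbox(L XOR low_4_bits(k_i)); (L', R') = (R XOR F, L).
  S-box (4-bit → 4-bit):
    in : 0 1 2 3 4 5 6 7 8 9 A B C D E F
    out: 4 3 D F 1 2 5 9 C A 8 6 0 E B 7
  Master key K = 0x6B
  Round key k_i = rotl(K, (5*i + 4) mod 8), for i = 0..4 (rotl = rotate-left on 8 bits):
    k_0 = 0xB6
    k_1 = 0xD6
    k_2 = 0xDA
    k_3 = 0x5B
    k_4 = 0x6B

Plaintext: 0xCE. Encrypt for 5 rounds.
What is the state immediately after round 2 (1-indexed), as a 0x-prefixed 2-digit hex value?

0x0B

s_0 = plaintext = 0xCE
s_1 = Round(s_0, k_0) = 0xE0
s_2 = Round(s_1, k_1) = 0x0B
s_3 = Round(s_2, k_2) = 0xB3
s_4 = Round(s_3, k_3) = 0x37
s_5 = Round(s_4, k_4) = 0x73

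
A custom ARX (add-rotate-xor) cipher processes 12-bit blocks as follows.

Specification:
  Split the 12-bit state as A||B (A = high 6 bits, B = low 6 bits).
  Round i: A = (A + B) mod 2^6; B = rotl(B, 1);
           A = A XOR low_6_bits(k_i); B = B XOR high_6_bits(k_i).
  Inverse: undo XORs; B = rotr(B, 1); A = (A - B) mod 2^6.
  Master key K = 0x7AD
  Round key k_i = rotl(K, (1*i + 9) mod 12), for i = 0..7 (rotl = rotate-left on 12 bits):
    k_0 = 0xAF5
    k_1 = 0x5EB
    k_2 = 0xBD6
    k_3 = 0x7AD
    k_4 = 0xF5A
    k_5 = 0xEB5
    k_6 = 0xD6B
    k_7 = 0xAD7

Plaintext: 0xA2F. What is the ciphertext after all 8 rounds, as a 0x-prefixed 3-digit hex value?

s_0 = plaintext = 0xA2F
s_1 = Round(s_0, k_0) = 0x8B4
s_2 = Round(s_1, k_1) = 0xF7E
s_3 = Round(s_2, k_2) = 0xB52
s_4 = Round(s_3, k_3) = 0x4BA
s_5 = Round(s_4, k_4) = 0x588
s_6 = Round(s_5, k_5) = 0xAEA
s_7 = Round(s_6, k_6) = 0xFA0
s_8 = Round(s_7, k_7) = 0x26A

0x26A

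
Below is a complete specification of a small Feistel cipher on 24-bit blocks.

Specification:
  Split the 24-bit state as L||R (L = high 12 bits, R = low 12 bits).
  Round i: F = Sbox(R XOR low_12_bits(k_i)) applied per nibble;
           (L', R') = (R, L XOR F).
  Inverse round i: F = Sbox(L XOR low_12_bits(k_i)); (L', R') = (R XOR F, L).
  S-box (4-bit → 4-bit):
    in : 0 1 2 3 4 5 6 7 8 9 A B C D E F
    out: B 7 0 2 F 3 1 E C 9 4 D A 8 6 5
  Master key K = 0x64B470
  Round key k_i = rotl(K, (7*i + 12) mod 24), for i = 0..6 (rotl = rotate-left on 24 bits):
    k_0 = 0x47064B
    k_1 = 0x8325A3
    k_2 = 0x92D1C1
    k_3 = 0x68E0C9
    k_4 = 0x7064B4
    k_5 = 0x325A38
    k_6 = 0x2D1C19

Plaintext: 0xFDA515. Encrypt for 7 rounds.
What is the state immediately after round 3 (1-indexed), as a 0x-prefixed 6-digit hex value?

0x9E01EB

s_0 = plaintext = 0xFDA515
s_1 = Round(s_0, k_0) = 0x515DEC
s_2 = Round(s_1, k_1) = 0xDEC9E0
s_3 = Round(s_2, k_2) = 0x9E01EB
s_4 = Round(s_3, k_3) = 0x1EBEE0
s_5 = Round(s_4, k_4) = 0xEE05D4
s_6 = Round(s_5, k_5) = 0x5D4B8A
s_7 = Round(s_6, k_6) = 0xB8AB46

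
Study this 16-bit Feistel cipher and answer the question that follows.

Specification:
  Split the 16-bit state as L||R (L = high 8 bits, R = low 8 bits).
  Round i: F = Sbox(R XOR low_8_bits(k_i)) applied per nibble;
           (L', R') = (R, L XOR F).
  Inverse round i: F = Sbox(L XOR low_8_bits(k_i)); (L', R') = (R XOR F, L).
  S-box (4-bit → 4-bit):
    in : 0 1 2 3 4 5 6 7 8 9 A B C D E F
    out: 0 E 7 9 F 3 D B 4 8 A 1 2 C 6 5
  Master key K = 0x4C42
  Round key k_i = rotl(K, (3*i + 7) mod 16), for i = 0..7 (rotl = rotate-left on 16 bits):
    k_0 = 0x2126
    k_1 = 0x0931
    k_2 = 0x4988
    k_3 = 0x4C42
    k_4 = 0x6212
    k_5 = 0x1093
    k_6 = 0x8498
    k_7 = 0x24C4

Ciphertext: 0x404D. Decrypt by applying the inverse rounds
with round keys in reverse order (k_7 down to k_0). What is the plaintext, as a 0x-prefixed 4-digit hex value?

s_0 = ciphertext = 0x404D
s_1 = InvRound(s_0, k_7) = 0x0240
s_2 = InvRound(s_1, k_6) = 0xCA02
s_3 = InvRound(s_2, k_5) = 0x3ACA
s_4 = InvRound(s_3, k_4) = 0xBE3A
s_5 = InvRound(s_4, k_3) = 0x68BE
s_6 = InvRound(s_5, k_2) = 0xDE68
s_7 = InvRound(s_6, k_1) = 0x0DDE
s_8 = InvRound(s_7, k_0) = 0xAF0D

0xAF0D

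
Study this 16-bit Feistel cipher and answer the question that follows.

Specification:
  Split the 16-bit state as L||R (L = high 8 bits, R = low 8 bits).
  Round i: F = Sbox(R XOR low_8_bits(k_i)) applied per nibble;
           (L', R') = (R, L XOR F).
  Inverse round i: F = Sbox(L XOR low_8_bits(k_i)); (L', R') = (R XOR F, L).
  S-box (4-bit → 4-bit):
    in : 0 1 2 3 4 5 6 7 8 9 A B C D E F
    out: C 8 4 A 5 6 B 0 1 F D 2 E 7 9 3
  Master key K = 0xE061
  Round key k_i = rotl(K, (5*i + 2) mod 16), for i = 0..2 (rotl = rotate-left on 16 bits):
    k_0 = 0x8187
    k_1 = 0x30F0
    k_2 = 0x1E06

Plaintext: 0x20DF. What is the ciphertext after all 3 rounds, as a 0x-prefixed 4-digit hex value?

s_0 = plaintext = 0x20DF
s_1 = Round(s_0, k_0) = 0xDF41
s_2 = Round(s_1, k_1) = 0x41F7
s_3 = Round(s_2, k_2) = 0xF779

0xF779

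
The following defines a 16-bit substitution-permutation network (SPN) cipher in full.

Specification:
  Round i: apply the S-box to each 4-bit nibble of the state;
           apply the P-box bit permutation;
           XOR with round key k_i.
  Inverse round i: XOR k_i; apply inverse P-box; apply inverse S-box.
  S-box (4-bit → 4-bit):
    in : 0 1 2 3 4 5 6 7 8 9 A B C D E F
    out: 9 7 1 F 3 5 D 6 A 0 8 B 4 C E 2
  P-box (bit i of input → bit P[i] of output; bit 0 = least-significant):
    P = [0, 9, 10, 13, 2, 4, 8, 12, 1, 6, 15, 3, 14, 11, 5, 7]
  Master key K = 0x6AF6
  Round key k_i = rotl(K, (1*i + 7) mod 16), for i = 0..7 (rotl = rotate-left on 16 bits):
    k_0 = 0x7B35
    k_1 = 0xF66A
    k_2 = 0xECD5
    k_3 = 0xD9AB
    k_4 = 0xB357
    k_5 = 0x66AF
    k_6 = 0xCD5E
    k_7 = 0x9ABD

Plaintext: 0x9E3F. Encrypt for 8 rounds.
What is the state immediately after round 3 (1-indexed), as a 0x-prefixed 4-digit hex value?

s_0 = plaintext = 0x9E3F
s_1 = Round(s_0, k_0) = 0xE869
s_2 = Round(s_1, k_1) = 0xEF86
s_3 = Round(s_2, k_2) = 0xD024
s_4 = Round(s_3, k_3) = 0xDB04
s_5 = Round(s_4, k_4) = 0xA1B8
s_6 = Round(s_5, k_5) = 0xD479
s_7 = Round(s_6, k_6) = 0xCCAC
s_8 = Round(s_7, k_7) = 0x0E9D

0xD024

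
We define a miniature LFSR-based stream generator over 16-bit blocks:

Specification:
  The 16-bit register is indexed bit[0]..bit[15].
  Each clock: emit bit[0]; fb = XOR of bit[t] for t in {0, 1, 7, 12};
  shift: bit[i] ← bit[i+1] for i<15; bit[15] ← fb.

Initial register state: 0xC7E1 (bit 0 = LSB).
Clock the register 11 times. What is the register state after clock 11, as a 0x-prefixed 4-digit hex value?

reg_0 = 0xC7E1
clock 1: out=1, reg = 0x63F0
clock 2: out=0, reg = 0xB1F8
clock 3: out=0, reg = 0x58FC
clock 4: out=0, reg = 0x2C7E
clock 5: out=0, reg = 0x963F
clock 6: out=1, reg = 0xCB1F
clock 7: out=1, reg = 0x658F
clock 8: out=1, reg = 0xB2C7
clock 9: out=1, reg = 0x5963
clock 10: out=1, reg = 0xACB1
clock 11: out=1, reg = 0x5658

0x5658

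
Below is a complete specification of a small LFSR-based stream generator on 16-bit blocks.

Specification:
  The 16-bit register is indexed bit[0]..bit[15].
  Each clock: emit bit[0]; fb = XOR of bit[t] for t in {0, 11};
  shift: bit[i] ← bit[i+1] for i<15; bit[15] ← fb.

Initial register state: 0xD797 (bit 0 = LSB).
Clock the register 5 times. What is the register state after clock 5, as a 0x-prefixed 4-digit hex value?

reg_0 = 0xD797
clock 1: out=1, reg = 0xEBCB
clock 2: out=1, reg = 0x75E5
clock 3: out=1, reg = 0xBAF2
clock 4: out=0, reg = 0xDD79
clock 5: out=1, reg = 0x6EBC

0x6EBC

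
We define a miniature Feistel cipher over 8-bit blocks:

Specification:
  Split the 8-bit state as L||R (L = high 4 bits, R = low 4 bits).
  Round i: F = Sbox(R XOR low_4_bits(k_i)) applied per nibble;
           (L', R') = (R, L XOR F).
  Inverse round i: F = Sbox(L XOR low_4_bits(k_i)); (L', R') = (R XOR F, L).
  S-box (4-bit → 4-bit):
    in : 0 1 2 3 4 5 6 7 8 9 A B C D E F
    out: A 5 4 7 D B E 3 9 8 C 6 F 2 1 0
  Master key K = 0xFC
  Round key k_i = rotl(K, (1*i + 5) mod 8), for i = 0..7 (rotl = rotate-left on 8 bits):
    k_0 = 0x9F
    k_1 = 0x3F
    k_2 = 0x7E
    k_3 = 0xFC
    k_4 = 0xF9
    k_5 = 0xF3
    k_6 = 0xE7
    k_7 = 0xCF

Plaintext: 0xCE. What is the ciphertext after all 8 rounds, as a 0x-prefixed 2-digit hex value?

0x80

s_0 = plaintext = 0xCE
s_1 = Round(s_0, k_0) = 0xE9
s_2 = Round(s_1, k_1) = 0x90
s_3 = Round(s_2, k_2) = 0x08
s_4 = Round(s_3, k_3) = 0x8D
s_5 = Round(s_4, k_4) = 0xD5
s_6 = Round(s_5, k_5) = 0x53
s_7 = Round(s_6, k_6) = 0x38
s_8 = Round(s_7, k_7) = 0x80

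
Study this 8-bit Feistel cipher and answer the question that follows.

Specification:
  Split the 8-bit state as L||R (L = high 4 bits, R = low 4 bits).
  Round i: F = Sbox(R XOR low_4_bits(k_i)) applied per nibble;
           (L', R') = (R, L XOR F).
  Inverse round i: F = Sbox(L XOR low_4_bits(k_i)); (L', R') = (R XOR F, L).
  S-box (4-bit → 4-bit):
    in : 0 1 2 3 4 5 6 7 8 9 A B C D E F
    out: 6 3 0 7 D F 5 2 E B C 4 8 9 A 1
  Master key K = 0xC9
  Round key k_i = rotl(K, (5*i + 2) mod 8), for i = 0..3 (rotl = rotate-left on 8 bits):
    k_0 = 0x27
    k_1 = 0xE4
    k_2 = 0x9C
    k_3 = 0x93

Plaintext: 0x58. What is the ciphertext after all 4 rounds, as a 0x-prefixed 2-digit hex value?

0x4C

s_0 = plaintext = 0x58
s_1 = Round(s_0, k_0) = 0x84
s_2 = Round(s_1, k_1) = 0x4E
s_3 = Round(s_2, k_2) = 0xE4
s_4 = Round(s_3, k_3) = 0x4C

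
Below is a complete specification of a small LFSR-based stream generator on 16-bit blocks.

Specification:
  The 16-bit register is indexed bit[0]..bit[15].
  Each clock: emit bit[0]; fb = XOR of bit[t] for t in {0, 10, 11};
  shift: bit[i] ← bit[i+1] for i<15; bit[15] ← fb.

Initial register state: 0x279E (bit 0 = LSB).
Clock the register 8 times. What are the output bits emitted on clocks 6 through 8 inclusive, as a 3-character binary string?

001

reg_0 = 0x279E
clock 1: out=0, reg = 0x93CF
clock 2: out=1, reg = 0xC9E7
clock 3: out=1, reg = 0x64F3
clock 4: out=1, reg = 0x3279
clock 5: out=1, reg = 0x993C
clock 6: out=0, reg = 0xCC9E
clock 7: out=0, reg = 0x664F
clock 8: out=1, reg = 0x3327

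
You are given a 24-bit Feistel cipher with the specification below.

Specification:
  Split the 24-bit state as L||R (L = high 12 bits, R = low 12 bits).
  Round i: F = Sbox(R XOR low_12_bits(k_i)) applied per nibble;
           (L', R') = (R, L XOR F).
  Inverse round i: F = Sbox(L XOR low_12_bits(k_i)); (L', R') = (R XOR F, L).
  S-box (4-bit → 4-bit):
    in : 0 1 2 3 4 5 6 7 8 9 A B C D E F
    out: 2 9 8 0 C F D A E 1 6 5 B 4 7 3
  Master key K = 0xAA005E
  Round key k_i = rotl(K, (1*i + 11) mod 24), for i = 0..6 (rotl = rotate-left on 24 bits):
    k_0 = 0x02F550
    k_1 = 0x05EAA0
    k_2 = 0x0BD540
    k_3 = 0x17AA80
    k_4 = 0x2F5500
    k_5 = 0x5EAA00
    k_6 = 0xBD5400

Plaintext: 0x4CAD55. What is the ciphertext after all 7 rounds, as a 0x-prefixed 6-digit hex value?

s_0 = plaintext = 0x4CAD55
s_1 = Round(s_0, k_0) = 0xD55AE5
s_2 = Round(s_1, k_1) = 0xAE5F9A
s_3 = Round(s_2, k_2) = 0xF9ACA3
s_4 = Round(s_3, k_3) = 0xCA321A
s_5 = Round(s_4, k_4) = 0x21A635
s_6 = Round(s_5, k_5) = 0x635915
s_7 = Round(s_6, k_6) = 0x9152AA

0x9152AA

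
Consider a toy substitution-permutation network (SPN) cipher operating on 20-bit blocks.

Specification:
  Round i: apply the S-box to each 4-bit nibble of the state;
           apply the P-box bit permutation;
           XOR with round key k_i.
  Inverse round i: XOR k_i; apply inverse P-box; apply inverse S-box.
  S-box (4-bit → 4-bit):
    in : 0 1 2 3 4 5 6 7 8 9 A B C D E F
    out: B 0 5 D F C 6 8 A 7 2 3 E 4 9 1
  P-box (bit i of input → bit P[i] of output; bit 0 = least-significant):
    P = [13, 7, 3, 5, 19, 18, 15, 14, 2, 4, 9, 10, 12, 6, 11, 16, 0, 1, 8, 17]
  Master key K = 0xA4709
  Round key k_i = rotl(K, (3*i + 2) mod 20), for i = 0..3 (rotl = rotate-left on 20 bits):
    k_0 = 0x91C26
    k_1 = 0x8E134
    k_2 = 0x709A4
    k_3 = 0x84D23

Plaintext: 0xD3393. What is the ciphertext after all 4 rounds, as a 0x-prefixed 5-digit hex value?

s_0 = plaintext = 0xD3393
s_1 = Round(s_0, k_0) = 0x4A30A
s_2 = Round(s_1, k_1) = 0x6A6F3
s_3 = Round(s_2, k_2) = 0xF2ADE
s_4 = Round(s_3, k_3) = 0x8F512

0x8F512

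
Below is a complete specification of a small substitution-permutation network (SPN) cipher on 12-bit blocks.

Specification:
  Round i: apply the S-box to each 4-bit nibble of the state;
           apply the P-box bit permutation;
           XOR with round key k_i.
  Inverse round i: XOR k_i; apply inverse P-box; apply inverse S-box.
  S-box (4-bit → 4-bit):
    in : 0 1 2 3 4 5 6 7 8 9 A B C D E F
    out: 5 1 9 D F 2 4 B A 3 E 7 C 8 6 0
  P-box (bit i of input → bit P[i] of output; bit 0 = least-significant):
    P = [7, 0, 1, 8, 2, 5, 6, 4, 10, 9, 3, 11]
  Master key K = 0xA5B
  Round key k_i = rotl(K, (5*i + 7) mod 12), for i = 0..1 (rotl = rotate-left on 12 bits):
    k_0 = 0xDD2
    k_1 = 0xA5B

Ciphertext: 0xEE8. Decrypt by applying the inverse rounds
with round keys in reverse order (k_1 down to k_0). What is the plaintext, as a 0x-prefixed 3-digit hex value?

0x3C5

s_0 = ciphertext = 0xEE8
s_1 = InvRound(s_0, k_1) = 0x18B
s_2 = InvRound(s_1, k_0) = 0x3C5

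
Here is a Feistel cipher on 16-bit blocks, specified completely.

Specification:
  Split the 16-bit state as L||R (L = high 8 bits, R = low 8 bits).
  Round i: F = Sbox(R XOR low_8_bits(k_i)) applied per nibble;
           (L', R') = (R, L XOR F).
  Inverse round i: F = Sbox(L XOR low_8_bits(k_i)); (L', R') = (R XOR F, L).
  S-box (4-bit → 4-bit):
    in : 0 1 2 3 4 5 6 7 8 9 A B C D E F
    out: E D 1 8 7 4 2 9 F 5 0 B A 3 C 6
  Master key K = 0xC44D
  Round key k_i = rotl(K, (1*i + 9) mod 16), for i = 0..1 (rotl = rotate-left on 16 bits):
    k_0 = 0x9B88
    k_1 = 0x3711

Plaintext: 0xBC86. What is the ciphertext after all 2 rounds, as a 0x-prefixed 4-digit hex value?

s_0 = plaintext = 0xBC86
s_1 = Round(s_0, k_0) = 0x8650
s_2 = Round(s_1, k_1) = 0x50FB

0x50FB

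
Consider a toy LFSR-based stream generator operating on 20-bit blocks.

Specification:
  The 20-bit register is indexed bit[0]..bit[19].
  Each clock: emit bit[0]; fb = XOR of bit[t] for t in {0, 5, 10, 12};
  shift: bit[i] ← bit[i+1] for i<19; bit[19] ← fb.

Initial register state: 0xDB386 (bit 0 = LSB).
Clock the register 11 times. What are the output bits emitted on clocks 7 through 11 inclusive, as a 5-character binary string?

01110

reg_0 = 0xDB386
clock 1: out=0, reg = 0xED9C3
clock 2: out=1, reg = 0x76CE1
clock 3: out=1, reg = 0xBB670
clock 4: out=0, reg = 0xDDB38
clock 5: out=0, reg = 0x6ED9C
clock 6: out=0, reg = 0xB76CE
clock 7: out=0, reg = 0x5BB67
clock 8: out=1, reg = 0xADDB3
clock 9: out=1, reg = 0x56ED9
clock 10: out=1, reg = 0x2B76C
clock 11: out=0, reg = 0x95BB6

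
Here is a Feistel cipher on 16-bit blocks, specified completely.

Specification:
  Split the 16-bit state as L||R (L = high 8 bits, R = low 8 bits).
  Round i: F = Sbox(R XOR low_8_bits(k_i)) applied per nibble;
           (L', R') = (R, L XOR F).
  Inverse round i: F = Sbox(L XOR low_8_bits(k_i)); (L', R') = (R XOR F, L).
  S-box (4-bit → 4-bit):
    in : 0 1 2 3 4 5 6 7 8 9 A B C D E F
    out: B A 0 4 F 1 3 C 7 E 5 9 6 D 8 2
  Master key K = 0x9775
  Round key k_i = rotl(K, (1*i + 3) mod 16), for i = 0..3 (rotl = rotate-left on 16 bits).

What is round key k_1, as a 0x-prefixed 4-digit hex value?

K = 0x9775
k_0 = rotl(K, (1*0+3) mod 16) = rotl(K, 3) = 0xBBAC
k_1 = rotl(K, (1*1+3) mod 16) = rotl(K, 4) = 0x7759

0x7759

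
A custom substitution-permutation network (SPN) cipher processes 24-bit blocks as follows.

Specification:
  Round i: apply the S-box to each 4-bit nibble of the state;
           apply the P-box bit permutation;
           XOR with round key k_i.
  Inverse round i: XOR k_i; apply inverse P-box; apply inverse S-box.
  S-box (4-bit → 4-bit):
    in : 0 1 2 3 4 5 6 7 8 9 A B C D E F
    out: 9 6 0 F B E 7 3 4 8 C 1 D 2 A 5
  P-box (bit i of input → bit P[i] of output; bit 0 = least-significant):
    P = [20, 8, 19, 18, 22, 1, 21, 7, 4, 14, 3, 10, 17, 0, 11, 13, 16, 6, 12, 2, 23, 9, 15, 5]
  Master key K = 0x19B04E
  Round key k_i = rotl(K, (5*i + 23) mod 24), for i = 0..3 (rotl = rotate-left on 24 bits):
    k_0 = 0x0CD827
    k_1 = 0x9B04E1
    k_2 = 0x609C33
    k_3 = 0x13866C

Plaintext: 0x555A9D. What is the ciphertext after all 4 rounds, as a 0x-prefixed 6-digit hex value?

0x0DD0B2

s_0 = plaintext = 0x555A9D
s_1 = Round(s_0, k_0) = 0x0C67CA
s_2 = Round(s_1, k_1) = 0x745C54
s_3 = Round(s_2, k_2) = 0xD5B3EC
s_4 = Round(s_3, k_3) = 0x0DD0B2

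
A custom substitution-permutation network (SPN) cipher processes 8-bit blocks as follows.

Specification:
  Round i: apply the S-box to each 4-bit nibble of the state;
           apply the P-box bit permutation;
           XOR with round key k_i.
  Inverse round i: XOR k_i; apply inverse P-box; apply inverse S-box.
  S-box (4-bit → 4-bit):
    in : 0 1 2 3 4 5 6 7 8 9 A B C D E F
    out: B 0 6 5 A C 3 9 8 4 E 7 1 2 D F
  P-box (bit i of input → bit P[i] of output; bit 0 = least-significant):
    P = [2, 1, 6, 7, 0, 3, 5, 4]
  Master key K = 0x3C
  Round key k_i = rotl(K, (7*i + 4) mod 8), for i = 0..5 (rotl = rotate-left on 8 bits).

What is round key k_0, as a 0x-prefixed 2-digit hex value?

0xC3

K = 0x3C
k_0 = rotl(K, (7*0+4) mod 8) = rotl(K, 4) = 0xC3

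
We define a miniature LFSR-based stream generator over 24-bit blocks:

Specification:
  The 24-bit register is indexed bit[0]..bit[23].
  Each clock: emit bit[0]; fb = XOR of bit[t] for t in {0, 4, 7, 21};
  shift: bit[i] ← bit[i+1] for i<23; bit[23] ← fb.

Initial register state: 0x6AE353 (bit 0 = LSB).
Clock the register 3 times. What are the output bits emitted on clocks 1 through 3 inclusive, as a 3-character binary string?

110

reg_0 = 0x6AE353
clock 1: out=1, reg = 0xB571A9
clock 2: out=1, reg = 0xDAB8D4
clock 3: out=0, reg = 0x6D5C6A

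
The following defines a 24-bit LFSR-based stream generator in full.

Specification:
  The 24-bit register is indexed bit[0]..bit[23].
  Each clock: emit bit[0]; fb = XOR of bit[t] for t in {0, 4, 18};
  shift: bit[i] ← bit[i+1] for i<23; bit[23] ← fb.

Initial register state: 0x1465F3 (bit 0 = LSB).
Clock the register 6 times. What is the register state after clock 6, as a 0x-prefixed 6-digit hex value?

reg_0 = 0x1465F3
clock 1: out=1, reg = 0x8A32F9
clock 2: out=1, reg = 0x45197C
clock 3: out=0, reg = 0x228CBE
clock 4: out=0, reg = 0x91465F
clock 5: out=1, reg = 0x48A32F
clock 6: out=1, reg = 0xA45197

0xA45197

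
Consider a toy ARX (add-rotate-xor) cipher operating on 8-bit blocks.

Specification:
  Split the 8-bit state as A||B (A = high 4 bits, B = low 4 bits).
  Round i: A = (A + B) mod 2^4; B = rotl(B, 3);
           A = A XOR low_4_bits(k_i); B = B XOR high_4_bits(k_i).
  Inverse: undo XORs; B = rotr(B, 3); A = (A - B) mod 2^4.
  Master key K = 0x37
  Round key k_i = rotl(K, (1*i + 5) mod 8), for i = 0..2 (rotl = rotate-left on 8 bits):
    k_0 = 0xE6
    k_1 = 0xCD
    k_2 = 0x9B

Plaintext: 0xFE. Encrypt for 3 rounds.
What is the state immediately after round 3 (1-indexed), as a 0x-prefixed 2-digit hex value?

0x29

s_0 = plaintext = 0xFE
s_1 = Round(s_0, k_0) = 0xB9
s_2 = Round(s_1, k_1) = 0x90
s_3 = Round(s_2, k_2) = 0x29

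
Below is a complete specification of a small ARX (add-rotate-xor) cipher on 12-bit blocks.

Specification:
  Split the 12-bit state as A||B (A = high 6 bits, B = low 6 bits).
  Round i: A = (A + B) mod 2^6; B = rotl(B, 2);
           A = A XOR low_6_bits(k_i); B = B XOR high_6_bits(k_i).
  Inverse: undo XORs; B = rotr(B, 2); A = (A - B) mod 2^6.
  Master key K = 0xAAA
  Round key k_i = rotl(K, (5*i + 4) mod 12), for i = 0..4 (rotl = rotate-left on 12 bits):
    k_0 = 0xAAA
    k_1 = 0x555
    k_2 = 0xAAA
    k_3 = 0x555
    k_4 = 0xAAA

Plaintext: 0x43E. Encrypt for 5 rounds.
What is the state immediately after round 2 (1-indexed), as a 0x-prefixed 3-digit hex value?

0x810

s_0 = plaintext = 0x43E
s_1 = Round(s_0, k_0) = 0x911
s_2 = Round(s_1, k_1) = 0x810
s_3 = Round(s_2, k_2) = 0x6AB
s_4 = Round(s_3, k_3) = 0x43B
s_5 = Round(s_4, k_4) = 0x845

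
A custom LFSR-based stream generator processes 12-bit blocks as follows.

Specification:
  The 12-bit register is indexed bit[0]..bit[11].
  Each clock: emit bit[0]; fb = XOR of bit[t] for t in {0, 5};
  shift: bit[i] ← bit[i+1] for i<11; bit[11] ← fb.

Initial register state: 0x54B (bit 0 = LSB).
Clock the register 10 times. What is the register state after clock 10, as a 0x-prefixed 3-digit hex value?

reg_0 = 0x54B
clock 1: out=1, reg = 0xAA5
clock 2: out=1, reg = 0x552
clock 3: out=0, reg = 0x2A9
clock 4: out=1, reg = 0x154
clock 5: out=0, reg = 0x0AA
clock 6: out=0, reg = 0x855
clock 7: out=1, reg = 0xC2A
clock 8: out=0, reg = 0xE15
clock 9: out=1, reg = 0xF0A
clock 10: out=0, reg = 0x785

0x785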